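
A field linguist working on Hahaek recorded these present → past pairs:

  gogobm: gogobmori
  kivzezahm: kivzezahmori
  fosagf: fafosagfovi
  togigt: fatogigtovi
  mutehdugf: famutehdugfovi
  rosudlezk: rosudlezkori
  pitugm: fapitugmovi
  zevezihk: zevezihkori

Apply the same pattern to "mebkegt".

famebkegtovi

pitugm and gogobm both end in -m yet inflect differently (fapitugmovi, gogobmori), so the final letter is not what conditions the rule; the second-to-last letter is.
"mebkegt" has second-to-last letter 'g'. The stems whose second-to-last letter is 'g' (fosagf → fafosagfovi, pitugm → fapitugmovi, togigt → fatogigtovi) add fa- … -ovi around the stem.
The other pattern: stems whose second-to-last letter is 'b', 'h' or 'z' add -ori.
So mebkegt → famebkegtovi.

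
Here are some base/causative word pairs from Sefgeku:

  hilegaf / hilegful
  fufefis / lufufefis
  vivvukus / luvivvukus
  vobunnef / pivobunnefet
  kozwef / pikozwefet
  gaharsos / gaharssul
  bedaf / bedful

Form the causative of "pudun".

vobunnef and hilegaf both end in -f yet inflect differently (pivobunnefet, hilegful), so the final letter is not what conditions the rule; the last vowel is.
"pudun" has last vowel 'u'. The one such stem in the data (vivvukus → luvivvukus) adds the prefix lu-, so the same rule applies.
So pudun → lupudun.

lupudun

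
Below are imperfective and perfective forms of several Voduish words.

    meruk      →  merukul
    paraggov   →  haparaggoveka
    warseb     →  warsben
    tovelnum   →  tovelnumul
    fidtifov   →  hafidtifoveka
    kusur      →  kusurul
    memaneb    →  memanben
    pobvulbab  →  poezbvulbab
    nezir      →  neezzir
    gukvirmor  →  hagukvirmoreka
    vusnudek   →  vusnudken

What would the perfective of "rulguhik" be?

"rulguhik" has last vowel 'i'. The one such stem in the data (nezir → neezzir) inserts -ez- after the first vowel (as does pobvulbab), so the same rule applies.
The other patterns: stems whose last vowel is 'o' add ha- … -eka around the stem; stems whose last vowel is 'u' add -ul; stems whose last vowel is 'e' delete the last vowel and add -en.
So rulguhik → ruezlguhik.

ruezlguhik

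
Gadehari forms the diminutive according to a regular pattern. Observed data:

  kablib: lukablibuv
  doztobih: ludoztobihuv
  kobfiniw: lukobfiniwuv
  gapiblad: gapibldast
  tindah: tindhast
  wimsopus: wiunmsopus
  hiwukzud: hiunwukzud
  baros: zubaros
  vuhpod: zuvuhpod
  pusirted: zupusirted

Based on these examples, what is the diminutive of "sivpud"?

siunvpud

"sivpud" has last vowel 'u'. The stems whose last vowel is 'u' (wimsopus → wiunmsopus, hiwukzud → hiunwukzud) insert -un- after the first vowel.
The other patterns: stems whose last vowel is 'i' add lu- … -uv around the stem; stems whose last vowel is 'a' delete the last vowel and add -ast; stems whose last vowel is 'e' or 'o' add the prefix zu-.
So sivpud → siunvpud.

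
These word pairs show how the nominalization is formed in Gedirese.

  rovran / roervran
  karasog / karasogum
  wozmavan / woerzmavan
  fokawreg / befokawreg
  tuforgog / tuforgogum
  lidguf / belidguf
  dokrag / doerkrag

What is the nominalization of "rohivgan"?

tuforgog and dokrag both end in -g yet inflect differently (tuforgogum, doerkrag), so the final letter is not what conditions the rule; the last vowel is.
"rohivgan" has last vowel 'a'. The stems whose last vowel is 'a' (rovran → roervran, wozmavan → woerzmavan, dokrag → doerkrag) insert -er- after the first vowel.
So rohivgan → roerhivgan.

roerhivgan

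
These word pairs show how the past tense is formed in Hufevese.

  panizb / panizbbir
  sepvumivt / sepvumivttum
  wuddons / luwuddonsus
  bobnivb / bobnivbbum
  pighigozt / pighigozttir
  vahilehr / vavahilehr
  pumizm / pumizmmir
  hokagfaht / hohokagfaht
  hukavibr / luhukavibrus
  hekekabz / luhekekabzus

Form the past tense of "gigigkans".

sepvumivt and pighigozt both end in -t yet inflect differently (sepvumivttum, pighigozttir), so the final letter is not what conditions the rule; the second-to-last letter is.
"gigigkans" has second-to-last letter 'n'. The one such stem in the data (wuddons → luwuddonsus) adds lu- … -us around the stem, so the same rule applies.
The other patterns: stems whose second-to-last letter is 'v' double the final consonant and add -um; stems whose second-to-last letter is 'z' double the final consonant and add -ir; stems whose second-to-last letter is 'h' repeat the first consonant+vowel as a prefix.
So gigigkans → lugigigkansus.

lugigigkansus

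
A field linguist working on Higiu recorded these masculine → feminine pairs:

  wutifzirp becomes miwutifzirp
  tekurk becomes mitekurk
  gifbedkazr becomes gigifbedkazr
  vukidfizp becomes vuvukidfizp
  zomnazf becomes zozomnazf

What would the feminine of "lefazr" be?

wutifzirp and vukidfizp both end in -p yet inflect differently (miwutifzirp, vuvukidfizp), so the final letter is not what conditions the rule; the second-to-last letter is.
"lefazr" has second-to-last letter 'z'. The stems whose second-to-last letter is 'z' (gifbedkazr → gigifbedkazr, vukidfizp → vuvukidfizp, zomnazf → zozomnazf) repeat the first consonant+vowel as a prefix.
The other pattern: stems whose second-to-last letter is 'r' add the prefix mi-.
So lefazr → lelefazr.

lelefazr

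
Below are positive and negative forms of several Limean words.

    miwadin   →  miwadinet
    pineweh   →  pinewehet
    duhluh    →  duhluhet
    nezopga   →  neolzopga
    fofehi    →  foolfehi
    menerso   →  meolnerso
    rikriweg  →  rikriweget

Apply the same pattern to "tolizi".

miwadin and fofehi both have last vowel 'i' yet inflect differently (miwadinet, foolfehi), so the last vowel is not what conditions the rule; whether the stem ends in a vowel or a consonant is.
"tolizi" ends in a vowel. The stems ending in a vowel (nezopga → neolzopga, menerso → meolnerso, fofehi → foolfehi) insert -ol- after the first vowel.
The other pattern: stems ending in a consonant add -et.
So tolizi → toollizi.

toollizi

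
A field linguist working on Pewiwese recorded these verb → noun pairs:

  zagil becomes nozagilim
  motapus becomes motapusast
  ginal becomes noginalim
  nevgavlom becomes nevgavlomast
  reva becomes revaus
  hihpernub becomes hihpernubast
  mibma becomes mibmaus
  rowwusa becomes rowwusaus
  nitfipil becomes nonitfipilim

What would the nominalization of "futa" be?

"futa" ends in -a. The stems ending in -a (mibma → mibmaus, reva → revaus, rowwusa → rowwusaus) add -us.
The other patterns: stems ending in -l add no- … -im around the stem; stems ending in -b, -m or -s add -ast.
So futa → futaus.

futaus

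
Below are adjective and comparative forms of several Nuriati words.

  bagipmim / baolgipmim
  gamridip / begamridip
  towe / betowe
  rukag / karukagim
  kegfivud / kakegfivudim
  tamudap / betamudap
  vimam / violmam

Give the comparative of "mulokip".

bemulokip

vimam and rukag both have last vowel 'a' yet inflect differently (violmam, karukagim), so the last vowel is not what conditions the rule; the final letter is.
"mulokip" ends in -p. The stems ending in -p (gamridip → begamridip, tamudap → betamudap) add the prefix be-.
So mulokip → bemulokip.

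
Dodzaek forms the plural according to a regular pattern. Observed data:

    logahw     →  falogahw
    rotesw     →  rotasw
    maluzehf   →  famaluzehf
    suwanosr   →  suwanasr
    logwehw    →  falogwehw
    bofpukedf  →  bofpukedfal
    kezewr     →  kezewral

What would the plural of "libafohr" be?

rotesw and logahw both end in -w yet inflect differently (rotasw, falogahw), so the final letter is not what conditions the rule; the second-to-last letter is.
"libafohr" has second-to-last letter 'h'. The stems whose second-to-last letter is 'h' (logahw → falogahw, logwehw → falogwehw, maluzehf → famaluzehf) add the prefix fa-.
So libafohr → falibafohr.

falibafohr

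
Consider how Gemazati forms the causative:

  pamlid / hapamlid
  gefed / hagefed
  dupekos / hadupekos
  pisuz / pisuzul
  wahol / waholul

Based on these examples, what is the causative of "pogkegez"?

pogkegezul

"pogkegez" ends in -z. The one such stem in the data (pisuz → pisuzul) adds -ul, so the same rule applies.
So pogkegez → pogkegezul.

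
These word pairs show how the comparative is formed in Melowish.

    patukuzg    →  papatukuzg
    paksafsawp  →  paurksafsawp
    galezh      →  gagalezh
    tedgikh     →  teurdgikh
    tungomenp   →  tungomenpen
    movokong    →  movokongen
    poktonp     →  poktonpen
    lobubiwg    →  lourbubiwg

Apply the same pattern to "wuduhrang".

paksafsawp and tungomenp both end in -p yet inflect differently (paurksafsawp, tungomenpen), so the final letter is not what conditions the rule; the second-to-last letter is.
"wuduhrang" has second-to-last letter 'n'. The stems whose second-to-last letter is 'n' (tungomenp → tungomenpen, movokong → movokongen, poktonp → poktonpen) add -en.
So wuduhrang → wuduhrangen.

wuduhrangen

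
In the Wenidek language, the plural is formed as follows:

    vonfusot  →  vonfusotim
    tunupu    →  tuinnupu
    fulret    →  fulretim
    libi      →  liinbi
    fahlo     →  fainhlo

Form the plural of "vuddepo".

vonfusot and fahlo both have last vowel 'o' yet inflect differently (vonfusotim, fainhlo), so the last vowel is not what conditions the rule; whether the stem ends in a vowel or a consonant is.
"vuddepo" ends in a vowel. The stems ending in a vowel (tunupu → tuinnupu, fahlo → fainhlo, libi → liinbi) insert -in- after the first vowel.
The other pattern: stems ending in a consonant add -im.
So vuddepo → vuinddepo.

vuinddepo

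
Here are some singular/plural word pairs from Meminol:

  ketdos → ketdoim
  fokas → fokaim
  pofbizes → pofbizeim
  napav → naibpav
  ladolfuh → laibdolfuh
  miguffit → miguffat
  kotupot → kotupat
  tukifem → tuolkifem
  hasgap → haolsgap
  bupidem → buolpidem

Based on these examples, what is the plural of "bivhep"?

biolvhep

fokas and napav both have last vowel 'a' yet inflect differently (fokaim, naibpav), so the last vowel is not what conditions the rule; the final letter is.
"bivhep" ends in -p. The one such stem in the data (hasgap → haolsgap) inserts -ol- after the first vowel (as do tukifem, bupidem), so the same rule applies.
So bivhep → biolvhep.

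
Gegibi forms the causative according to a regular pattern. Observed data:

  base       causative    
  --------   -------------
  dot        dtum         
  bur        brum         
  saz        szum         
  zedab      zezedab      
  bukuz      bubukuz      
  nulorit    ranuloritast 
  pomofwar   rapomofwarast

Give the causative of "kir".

krum

saz and bukuz both end in -z yet inflect differently (szum, bubukuz), so the final letter is not what conditions the rule; the number of vowels is.
"kir" has 1 vowel. The stems with 1 vowel (dot → dtum, bur → brum, saz → szum) delete the last vowel and add -um.
So kir → krum.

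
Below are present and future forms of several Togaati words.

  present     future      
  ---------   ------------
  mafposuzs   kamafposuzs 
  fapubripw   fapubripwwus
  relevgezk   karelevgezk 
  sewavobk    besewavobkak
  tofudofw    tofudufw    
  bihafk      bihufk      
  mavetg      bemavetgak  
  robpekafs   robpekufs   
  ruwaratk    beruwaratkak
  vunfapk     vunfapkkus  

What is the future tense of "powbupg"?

relevgezk and vunfapk both end in -k yet inflect differently (karelevgezk, vunfapkkus), so the final letter is not what conditions the rule; the second-to-last letter is.
"powbupg" has second-to-last letter 'p'. The stems whose second-to-last letter is 'p' (fapubripw → fapubripwwus, vunfapk → vunfapkkus) double the final consonant and add -us.
So powbupg → powbupggus.

powbupggus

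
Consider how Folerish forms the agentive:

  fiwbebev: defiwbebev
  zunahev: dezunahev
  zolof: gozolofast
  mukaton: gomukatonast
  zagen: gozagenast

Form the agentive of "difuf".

"difuf" ends in -f. The one such stem in the data (zolof → gozolofast) adds go- … -ast around the stem, so the same rule applies.
The other pattern: stems ending in -v add the prefix de-.
So difuf → godifufast.

godifufast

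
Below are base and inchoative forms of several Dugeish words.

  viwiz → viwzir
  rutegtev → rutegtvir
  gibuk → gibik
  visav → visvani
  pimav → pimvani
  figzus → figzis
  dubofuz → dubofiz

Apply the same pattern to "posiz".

poszir

"posiz" has last vowel 'i'. The one such stem in the data (viwiz → viwzir) deletes the last vowel and adds -ir (as does rutegtev), so the same rule applies.
The other patterns: stems whose last vowel is 'a' delete the last vowel and add -ani; stems whose last vowel is 'u' change the last vowel to 'i'.
So posiz → poszir.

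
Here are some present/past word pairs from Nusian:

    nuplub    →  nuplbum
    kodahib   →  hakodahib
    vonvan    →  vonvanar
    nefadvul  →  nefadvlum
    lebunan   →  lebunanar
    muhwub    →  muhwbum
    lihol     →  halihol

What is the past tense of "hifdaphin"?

"hifdaphin" has last vowel 'i'. The one such stem in the data (kodahib → hakodahib) adds the prefix ha-, so the same rule applies.
So hifdaphin → hahifdaphin.

hahifdaphin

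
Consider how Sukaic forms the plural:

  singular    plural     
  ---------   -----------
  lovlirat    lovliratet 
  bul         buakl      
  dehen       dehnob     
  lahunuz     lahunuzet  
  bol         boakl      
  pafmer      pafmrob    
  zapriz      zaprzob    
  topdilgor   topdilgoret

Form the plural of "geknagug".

geknaguget

zapriz and lahunuz both end in -z yet inflect differently (zaprzob, lahunuzet), so the final letter is not what conditions the rule; the number of vowels is.
"geknagug" has 3 vowels. The stems with 3 vowels (lahunuz → lahunuzet, topdilgor → topdilgoret, lovlirat → lovliratet) add -et.
So geknagug → geknaguget.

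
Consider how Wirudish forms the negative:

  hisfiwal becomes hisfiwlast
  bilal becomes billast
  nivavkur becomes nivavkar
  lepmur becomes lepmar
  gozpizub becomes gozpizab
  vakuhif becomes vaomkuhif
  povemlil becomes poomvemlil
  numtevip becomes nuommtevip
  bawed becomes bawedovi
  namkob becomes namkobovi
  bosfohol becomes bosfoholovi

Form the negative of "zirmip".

hisfiwal and povemlil both end in -l yet inflect differently (hisfiwlast, poomvemlil), so the final letter is not what conditions the rule; the last vowel is.
"zirmip" has last vowel 'i'. The stems whose last vowel is 'i' (vakuhif → vaomkuhif, povemlil → poomvemlil, numtevip → nuommtevip) insert -om- after the first vowel.
So zirmip → ziomrmip.

ziomrmip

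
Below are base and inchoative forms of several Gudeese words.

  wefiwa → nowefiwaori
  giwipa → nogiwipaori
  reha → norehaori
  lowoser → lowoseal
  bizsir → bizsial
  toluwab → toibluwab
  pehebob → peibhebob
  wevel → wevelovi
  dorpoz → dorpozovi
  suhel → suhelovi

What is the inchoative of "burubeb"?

"burubeb" ends in -b. The stems ending in -b (toluwab → toibluwab, pehebob → peibhebob) insert -ib- after the first vowel.
The other patterns: stems ending in -a add no- … -ori around the stem; stems ending in -r drop the final letter and add -al; stems ending in -l or -z add -ovi.
So burubeb → buibrubeb.

buibrubeb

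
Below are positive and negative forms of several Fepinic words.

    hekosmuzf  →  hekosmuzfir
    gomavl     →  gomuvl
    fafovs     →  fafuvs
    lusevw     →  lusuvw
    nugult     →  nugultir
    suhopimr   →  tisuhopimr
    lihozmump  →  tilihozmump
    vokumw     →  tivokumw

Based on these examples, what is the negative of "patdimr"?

tipatdimr

vokumw and lusevw both end in -w yet inflect differently (tivokumw, lusuvw), so the final letter is not what conditions the rule; the second-to-last letter is.
"patdimr" has second-to-last letter 'm'. The stems whose second-to-last letter is 'm' (suhopimr → tisuhopimr, lihozmump → tilihozmump, vokumw → tivokumw) add the prefix ti-.
The other patterns: stems whose second-to-last letter is 'v' change the last vowel to 'u'; stems whose second-to-last letter is 'l' or 'z' add -ir.
So patdimr → tipatdimr.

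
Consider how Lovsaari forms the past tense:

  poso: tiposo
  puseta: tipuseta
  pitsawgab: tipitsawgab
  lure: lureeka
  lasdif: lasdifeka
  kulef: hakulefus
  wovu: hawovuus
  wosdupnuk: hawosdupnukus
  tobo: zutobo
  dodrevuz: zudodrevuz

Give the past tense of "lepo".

lasdif and kulef both end in -f yet inflect differently (lasdifeka, hakulefus), so the final letter is not what conditions the rule; the first letter is.
"lepo" begins with l-. The stems beginning with l- (lure → lureeka, lasdif → lasdifeka) add -eka.
The other patterns: stems beginning with p- add the prefix ti-; stems beginning with k- or w- add ha- … -us around the stem; stems beginning with d- or t- add the prefix zu-.
So lepo → lepoeka.

lepoeka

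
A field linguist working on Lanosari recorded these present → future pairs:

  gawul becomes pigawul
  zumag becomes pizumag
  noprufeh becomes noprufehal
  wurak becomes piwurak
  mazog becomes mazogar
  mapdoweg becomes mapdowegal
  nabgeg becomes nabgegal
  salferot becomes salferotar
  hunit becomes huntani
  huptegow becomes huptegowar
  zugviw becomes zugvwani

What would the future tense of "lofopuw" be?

"lofopuw" has last vowel 'u'. The one such stem in the data (gawul → pigawul) adds the prefix pi-, so the same rule applies.
The other patterns: stems whose last vowel is 'e' add -al; stems whose last vowel is 'o' add -ar; stems whose last vowel is 'i' delete the last vowel and add -ani.
So lofopuw → pilofopuw.

pilofopuw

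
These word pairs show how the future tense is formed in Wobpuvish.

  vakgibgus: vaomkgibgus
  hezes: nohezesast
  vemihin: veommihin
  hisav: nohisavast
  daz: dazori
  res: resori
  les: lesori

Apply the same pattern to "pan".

panori

res and hezes both end in -s yet inflect differently (resori, nohezesast), so the final letter is not what conditions the rule; the number of vowels is.
"pan" has 1 vowel. The stems with 1 vowel (daz → dazori, res → resori, les → lesori) add -ori.
So pan → panori.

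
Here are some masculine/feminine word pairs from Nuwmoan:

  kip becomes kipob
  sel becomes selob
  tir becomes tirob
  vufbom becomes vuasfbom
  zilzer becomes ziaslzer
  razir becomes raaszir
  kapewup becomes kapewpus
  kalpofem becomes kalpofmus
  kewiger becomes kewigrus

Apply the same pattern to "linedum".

linedmus

"linedum" has 3 vowels. The stems with 3 vowels (kapewup → kapewpus, kalpofem → kalpofmus, kewiger → kewigrus) delete the last vowel and add -us.
The other patterns: stems with 1 vowel add -ob; stems with 2 vowels insert -as- after the first vowel.
So linedum → linedmus.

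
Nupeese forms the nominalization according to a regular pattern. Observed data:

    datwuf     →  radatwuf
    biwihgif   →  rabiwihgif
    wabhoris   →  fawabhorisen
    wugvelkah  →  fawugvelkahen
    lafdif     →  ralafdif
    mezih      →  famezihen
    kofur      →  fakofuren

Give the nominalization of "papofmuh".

datwuf and kofur both have last vowel 'u' yet inflect differently (radatwuf, fakofuren), so the last vowel is not what conditions the rule; the final letter is.
"papofmuh" ends in -h. The stems ending in -h (wugvelkah → fawugvelkahen, mezih → famezihen) add fa- … -en around the stem.
So papofmuh → fapapofmuhen.

fapapofmuhen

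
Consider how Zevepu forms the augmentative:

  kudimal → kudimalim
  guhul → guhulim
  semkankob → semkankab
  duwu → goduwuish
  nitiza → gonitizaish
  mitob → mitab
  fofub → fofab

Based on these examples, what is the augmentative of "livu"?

"livu" ends in -u. The one such stem in the data (duwu → goduwuish) adds go- … -ish around the stem, so the same rule applies.
The other patterns: stems ending in -b change the last vowel to 'a'; stems ending in -l add -im.
So livu → golivuish.

golivuish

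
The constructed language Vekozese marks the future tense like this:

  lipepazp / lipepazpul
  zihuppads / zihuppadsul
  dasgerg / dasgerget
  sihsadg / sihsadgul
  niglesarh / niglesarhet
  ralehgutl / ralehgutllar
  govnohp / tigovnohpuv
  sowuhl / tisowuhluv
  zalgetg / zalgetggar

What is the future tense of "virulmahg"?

dasgerg and zalgetg both end in -g yet inflect differently (dasgerget, zalgetggar), so the final letter is not what conditions the rule; the second-to-last letter is.
"virulmahg" has second-to-last letter 'h'. The stems whose second-to-last letter is 'h' (govnohp → tigovnohpuv, sowuhl → tisowuhluv) add ti- … -uv around the stem.
So virulmahg → tivirulmahguv.

tivirulmahguv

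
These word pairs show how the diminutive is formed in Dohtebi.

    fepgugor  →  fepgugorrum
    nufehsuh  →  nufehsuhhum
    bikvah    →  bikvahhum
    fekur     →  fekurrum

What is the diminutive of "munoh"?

Every pair shown (fepgugor → fepgugorrum, nufehsuh → nufehsuhhum, bikvah → bikvahhum, …) follows the same rule: double the final consonant and add -um.
So munoh → munohhum.

munohhum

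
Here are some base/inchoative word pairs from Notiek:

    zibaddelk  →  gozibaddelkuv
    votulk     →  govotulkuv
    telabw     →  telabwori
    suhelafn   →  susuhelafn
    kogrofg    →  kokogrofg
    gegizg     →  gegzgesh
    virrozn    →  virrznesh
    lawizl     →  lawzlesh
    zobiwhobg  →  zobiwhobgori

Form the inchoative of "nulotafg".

suhelafn and virrozn both end in -n yet inflect differently (susuhelafn, virrznesh), so the final letter is not what conditions the rule; the second-to-last letter is.
"nulotafg" has second-to-last letter 'f'. The stems whose second-to-last letter is 'f' (suhelafn → susuhelafn, kogrofg → kokogrofg) repeat the first consonant+vowel as a prefix.
The other patterns: stems whose second-to-last letter is 'l' add go- … -uv around the stem; stems whose second-to-last letter is 'z' delete the last vowel and add -esh; stems whose second-to-last letter is 'b' add -ori.
So nulotafg → nunulotafg.

nunulotafg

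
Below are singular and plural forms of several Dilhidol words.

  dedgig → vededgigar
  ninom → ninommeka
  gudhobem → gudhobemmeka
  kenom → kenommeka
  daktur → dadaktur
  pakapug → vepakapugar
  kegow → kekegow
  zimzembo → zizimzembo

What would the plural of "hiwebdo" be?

hihiwebdo

"hiwebdo" ends in -o. The one such stem in the data (zimzembo → zizimzembo) repeats the first consonant+vowel as a prefix (as do daktur, kegow), so the same rule applies.
So hiwebdo → hihiwebdo.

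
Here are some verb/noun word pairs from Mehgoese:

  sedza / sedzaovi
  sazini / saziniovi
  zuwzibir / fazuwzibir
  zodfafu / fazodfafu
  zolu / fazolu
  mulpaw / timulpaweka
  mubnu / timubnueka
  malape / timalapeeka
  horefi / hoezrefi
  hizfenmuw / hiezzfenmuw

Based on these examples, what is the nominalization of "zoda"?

"zoda" begins with z-. The stems beginning with z- (zuwzibir → fazuwzibir, zodfafu → fazodfafu, zolu → fazolu) add the prefix fa-.
The other patterns: stems beginning with s- add -ovi; stems beginning with m- add ti- … -eka around the stem; stems beginning with h- insert -ez- after the first vowel.
So zoda → fazoda.

fazoda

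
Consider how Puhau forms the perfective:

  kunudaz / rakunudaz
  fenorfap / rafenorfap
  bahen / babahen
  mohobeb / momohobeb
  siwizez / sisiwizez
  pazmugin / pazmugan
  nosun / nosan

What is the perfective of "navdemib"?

navdemab

"navdemib" has last vowel 'i'. The one such stem in the data (pazmugin → pazmugan) changes the last vowel to 'a' (as does nosun), so the same rule applies.
The other patterns: stems whose last vowel is 'a' add the prefix ra-; stems whose last vowel is 'e' repeat the first consonant+vowel as a prefix.
So navdemib → navdemab.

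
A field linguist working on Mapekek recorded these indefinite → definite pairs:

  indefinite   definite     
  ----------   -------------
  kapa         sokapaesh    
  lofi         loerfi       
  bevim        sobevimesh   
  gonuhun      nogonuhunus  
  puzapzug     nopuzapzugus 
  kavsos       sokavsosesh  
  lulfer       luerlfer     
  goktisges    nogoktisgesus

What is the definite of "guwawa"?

"guwawa" begins with g-. The stems beginning with g- (goktisges → nogoktisgesus, gonuhun → nogonuhunus) add no- … -us around the stem.
The other patterns: stems beginning with l- insert -er- after the first vowel; stems beginning with b- or k- add so- … -esh around the stem.
So guwawa → noguwawaus.

noguwawaus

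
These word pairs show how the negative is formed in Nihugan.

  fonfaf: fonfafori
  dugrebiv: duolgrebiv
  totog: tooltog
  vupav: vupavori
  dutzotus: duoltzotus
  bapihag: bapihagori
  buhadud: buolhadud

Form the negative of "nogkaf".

"nogkaf" has last vowel 'a'. The stems whose last vowel is 'a' (vupav → vupavori, bapihag → bapihagori, fonfaf → fonfafori) add -ori.
The other pattern: stems whose last vowel is 'i', 'o' or 'u' insert -ol- after the first vowel.
So nogkaf → nogkafori.

nogkafori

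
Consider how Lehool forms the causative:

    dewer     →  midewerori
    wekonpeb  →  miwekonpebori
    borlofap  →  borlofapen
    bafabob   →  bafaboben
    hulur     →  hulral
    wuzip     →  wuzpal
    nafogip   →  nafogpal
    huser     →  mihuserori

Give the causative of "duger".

midugerori

"duger" has last vowel 'e'. The stems whose last vowel is 'e' (wekonpeb → miwekonpebori, dewer → midewerori, huser → mihuserori) add mi- … -ori around the stem.
So duger → midugerori.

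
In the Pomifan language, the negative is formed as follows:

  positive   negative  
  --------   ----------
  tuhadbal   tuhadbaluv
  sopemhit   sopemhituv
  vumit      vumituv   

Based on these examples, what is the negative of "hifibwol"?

Every pair shown (tuhadbal → tuhadbaluv, sopemhit → sopemhituv, vumit → vumituv) follows the same rule: add -uv.
So hifibwol → hifibwoluv.

hifibwoluv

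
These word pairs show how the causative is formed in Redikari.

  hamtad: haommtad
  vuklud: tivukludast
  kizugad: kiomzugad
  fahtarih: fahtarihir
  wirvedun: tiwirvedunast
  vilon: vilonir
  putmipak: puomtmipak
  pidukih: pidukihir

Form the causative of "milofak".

miomlofak

vuklud and hamtad both end in -d yet inflect differently (tivukludast, haommtad), so the final letter is not what conditions the rule; the last vowel is.
"milofak" has last vowel 'a'. The stems whose last vowel is 'a' (hamtad → haommtad, kizugad → kiomzugad, putmipak → puomtmipak) insert -om- after the first vowel.
The other patterns: stems whose last vowel is 'u' add ti- … -ast around the stem; stems whose last vowel is 'i' or 'o' add -ir.
So milofak → miomlofak.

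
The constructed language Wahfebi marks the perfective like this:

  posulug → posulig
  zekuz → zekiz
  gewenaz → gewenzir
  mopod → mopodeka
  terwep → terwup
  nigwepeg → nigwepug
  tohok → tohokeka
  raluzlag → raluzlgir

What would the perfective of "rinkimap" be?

"rinkimap" has last vowel 'a'. The stems whose last vowel is 'a' (gewenaz → gewenzir, raluzlag → raluzlgir) delete the last vowel and add -ir.
So rinkimap → rinkimpir.

rinkimpir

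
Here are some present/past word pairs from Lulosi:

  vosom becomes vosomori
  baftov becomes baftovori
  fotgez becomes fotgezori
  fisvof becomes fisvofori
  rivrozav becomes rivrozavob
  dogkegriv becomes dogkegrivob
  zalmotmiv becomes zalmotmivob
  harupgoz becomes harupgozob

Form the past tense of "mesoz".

baftov and rivrozav both end in -v yet inflect differently (baftovori, rivrozavob), so the final letter is not what conditions the rule; the number of vowels is.
"mesoz" has 2 vowels. The stems with 2 vowels (vosom → vosomori, baftov → baftovori, fotgez → fotgezori) add -ori.
So mesoz → mesozori.

mesozori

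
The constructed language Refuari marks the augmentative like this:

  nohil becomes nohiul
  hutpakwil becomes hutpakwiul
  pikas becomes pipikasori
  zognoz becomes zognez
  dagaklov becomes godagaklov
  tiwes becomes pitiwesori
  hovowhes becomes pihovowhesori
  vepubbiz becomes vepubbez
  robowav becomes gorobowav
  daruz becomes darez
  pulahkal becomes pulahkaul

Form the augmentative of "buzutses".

pibuzutsesori

zognoz and dagaklov both have last vowel 'o' yet inflect differently (zognez, godagaklov), so the last vowel is not what conditions the rule; the final letter is.
"buzutses" ends in -s. The stems ending in -s (hovowhes → pihovowhesori, tiwes → pitiwesori, pikas → pipikasori) add pi- … -ori around the stem.
The other patterns: stems ending in -z change the last vowel to 'e'; stems ending in -v add the prefix go-; stems ending in -l drop the final letter and add -ul.
So buzutses → pibuzutsesori.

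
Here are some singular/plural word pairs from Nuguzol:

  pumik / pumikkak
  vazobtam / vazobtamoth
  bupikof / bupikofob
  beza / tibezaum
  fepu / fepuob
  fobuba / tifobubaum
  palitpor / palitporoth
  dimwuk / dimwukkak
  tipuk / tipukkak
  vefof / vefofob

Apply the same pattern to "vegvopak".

fepu and tipuk both have last vowel 'u' yet inflect differently (fepuob, tipukkak), so the last vowel is not what conditions the rule; the final letter is.
"vegvopak" ends in -k. The stems ending in -k (pumik → pumikkak, tipuk → tipukkak, dimwuk → dimwukkak) double the final consonant and add -ak.
So vegvopak → vegvopakkak.

vegvopakkak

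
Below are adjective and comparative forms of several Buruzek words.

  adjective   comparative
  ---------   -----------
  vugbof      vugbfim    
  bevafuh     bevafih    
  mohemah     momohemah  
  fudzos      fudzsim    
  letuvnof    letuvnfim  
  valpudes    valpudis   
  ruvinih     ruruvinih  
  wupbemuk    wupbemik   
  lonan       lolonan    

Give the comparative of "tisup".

fudzos and valpudes both end in -s yet inflect differently (fudzsim, valpudis), so the final letter is not what conditions the rule; the last vowel is.
"tisup" has last vowel 'u'. The stems whose last vowel is 'u' (bevafuh → bevafih, wupbemuk → wupbemik) change the last vowel to 'i'.
The other patterns: stems whose last vowel is 'o' delete the last vowel and add -im; stems whose last vowel is 'a' or 'i' repeat the first consonant+vowel as a prefix.
So tisup → tisip.

tisip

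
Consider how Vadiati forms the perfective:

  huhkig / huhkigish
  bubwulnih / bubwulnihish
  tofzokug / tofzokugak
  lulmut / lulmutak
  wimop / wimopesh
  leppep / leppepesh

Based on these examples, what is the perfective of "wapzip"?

wapzipish

huhkig and tofzokug both end in -g yet inflect differently (huhkigish, tofzokugak), so the final letter is not what conditions the rule; the last vowel is.
"wapzip" has last vowel 'i'. The stems whose last vowel is 'i' (huhkig → huhkigish, bubwulnih → bubwulnihish) add -ish.
So wapzip → wapzipish.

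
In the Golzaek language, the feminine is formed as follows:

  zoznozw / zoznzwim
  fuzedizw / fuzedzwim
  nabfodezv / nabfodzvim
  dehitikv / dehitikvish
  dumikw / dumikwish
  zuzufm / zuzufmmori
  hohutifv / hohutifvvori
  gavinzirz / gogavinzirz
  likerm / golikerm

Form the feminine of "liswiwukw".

liswiwukwish

nabfodezv and dehitikv both end in -v yet inflect differently (nabfodzvim, dehitikvish), so the final letter is not what conditions the rule; the second-to-last letter is.
"liswiwukw" has second-to-last letter 'k'. The stems whose second-to-last letter is 'k' (dehitikv → dehitikvish, dumikw → dumikwish) add -ish.
The other patterns: stems whose second-to-last letter is 'z' delete the last vowel and add -im; stems whose second-to-last letter is 'f' double the final consonant and add -ori; stems whose second-to-last letter is 'r' add the prefix go-.
So liswiwukw → liswiwukwish.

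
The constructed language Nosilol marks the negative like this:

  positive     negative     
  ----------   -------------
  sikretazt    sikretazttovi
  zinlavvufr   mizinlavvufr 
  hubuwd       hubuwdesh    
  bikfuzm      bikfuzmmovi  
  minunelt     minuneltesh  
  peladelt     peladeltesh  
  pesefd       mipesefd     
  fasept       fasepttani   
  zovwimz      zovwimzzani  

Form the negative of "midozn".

hubuwd and pesefd both end in -d yet inflect differently (hubuwdesh, mipesefd), so the final letter is not what conditions the rule; the second-to-last letter is.
"midozn" has second-to-last letter 'z'. The stems whose second-to-last letter is 'z' (sikretazt → sikretazttovi, bikfuzm → bikfuzmmovi) double the final consonant and add -ovi.
The other patterns: stems whose second-to-last letter is 'l' or 'w' add -esh; stems whose second-to-last letter is 'f' add the prefix mi-; stems whose second-to-last letter is 'm' or 'p' double the final consonant and add -ani.
So midozn → midoznnovi.

midoznnovi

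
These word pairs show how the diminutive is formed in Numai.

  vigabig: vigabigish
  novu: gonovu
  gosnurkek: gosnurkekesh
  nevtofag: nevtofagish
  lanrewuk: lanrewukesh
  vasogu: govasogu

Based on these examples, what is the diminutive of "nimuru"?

gonimuru

novu and lanrewuk both have last vowel 'u' yet inflect differently (gonovu, lanrewukesh), so the last vowel is not what conditions the rule; the final letter is.
"nimuru" ends in -u. The stems ending in -u (novu → gonovu, vasogu → govasogu) add the prefix go-.
The other patterns: stems ending in -g add -ish; stems ending in -k add -esh.
So nimuru → gonimuru.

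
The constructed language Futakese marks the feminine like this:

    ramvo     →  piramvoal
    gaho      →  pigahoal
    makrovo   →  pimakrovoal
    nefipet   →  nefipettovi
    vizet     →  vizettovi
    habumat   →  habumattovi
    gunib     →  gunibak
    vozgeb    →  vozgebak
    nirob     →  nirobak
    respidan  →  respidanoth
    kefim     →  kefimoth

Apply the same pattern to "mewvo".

nefipet and vozgeb both have last vowel 'e' yet inflect differently (nefipettovi, vozgebak), so the last vowel is not what conditions the rule; the final letter is.
"mewvo" ends in -o. The stems ending in -o (ramvo → piramvoal, gaho → pigahoal, makrovo → pimakrovoal) add pi- … -al around the stem.
So mewvo → pimewvoal.

pimewvoal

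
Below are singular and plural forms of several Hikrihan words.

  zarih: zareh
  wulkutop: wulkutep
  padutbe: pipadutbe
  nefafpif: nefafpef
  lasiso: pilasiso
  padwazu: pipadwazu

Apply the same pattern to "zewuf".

zewef

wulkutop and lasiso both have last vowel 'o' yet inflect differently (wulkutep, pilasiso), so the last vowel is not what conditions the rule; whether the stem ends in a vowel or a consonant is.
"zewuf" ends in a consonant. The stems ending in a consonant (nefafpif → nefafpef, zarih → zareh, wulkutop → wulkutep) change the last vowel to 'e'.
So zewuf → zewef.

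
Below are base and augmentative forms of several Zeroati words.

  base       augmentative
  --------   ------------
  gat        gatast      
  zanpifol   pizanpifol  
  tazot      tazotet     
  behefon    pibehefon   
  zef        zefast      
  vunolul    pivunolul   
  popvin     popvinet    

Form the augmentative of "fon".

gat and tazot both end in -t yet inflect differently (gatast, tazotet), so the final letter is not what conditions the rule; the number of vowels is.
"fon" has 1 vowel. The stems with 1 vowel (zef → zefast, gat → gatast) add -ast.
The other patterns: stems with 2 vowels add -et; stems with 3 vowels add the prefix pi-.
So fon → fonast.

fonast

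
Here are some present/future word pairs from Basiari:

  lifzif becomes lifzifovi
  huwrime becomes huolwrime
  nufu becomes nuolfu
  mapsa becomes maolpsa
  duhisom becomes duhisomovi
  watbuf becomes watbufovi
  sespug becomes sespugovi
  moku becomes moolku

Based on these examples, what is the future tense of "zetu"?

zeoltu

sespug and moku both have last vowel 'u' yet inflect differently (sespugovi, moolku), so the last vowel is not what conditions the rule; whether the stem ends in a vowel or a consonant is.
"zetu" ends in a vowel. The stems ending in a vowel (moku → moolku, nufu → nuolfu, mapsa → maolpsa) insert -ol- after the first vowel.
So zetu → zeoltu.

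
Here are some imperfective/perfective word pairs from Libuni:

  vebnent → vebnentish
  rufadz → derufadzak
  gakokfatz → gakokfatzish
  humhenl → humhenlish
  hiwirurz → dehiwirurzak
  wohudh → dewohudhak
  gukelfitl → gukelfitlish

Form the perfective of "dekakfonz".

dekakfonzish

gakokfatz and rufadz both end in -z yet inflect differently (gakokfatzish, derufadzak), so the final letter is not what conditions the rule; the second-to-last letter is.
"dekakfonz" has second-to-last letter 'n'. The stems whose second-to-last letter is 'n' (humhenl → humhenlish, vebnent → vebnentish) add -ish.
The other pattern: stems whose second-to-last letter is 'd' or 'r' add de- … -ak around the stem.
So dekakfonz → dekakfonzish.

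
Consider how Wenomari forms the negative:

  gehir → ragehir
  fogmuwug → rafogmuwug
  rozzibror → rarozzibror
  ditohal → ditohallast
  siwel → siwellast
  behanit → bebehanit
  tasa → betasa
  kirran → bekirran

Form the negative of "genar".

ragenar

"genar" ends in -r. The stems ending in -r (gehir → ragehir, rozzibror → rarozzibror) add the prefix ra-.
So genar → ragenar.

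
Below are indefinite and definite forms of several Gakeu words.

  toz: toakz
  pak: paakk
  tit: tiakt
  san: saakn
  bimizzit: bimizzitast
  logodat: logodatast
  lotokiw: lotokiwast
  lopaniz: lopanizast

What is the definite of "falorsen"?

falorsenast

"falorsen" has 3 vowels. The stems with 3 vowels (bimizzit → bimizzitast, logodat → logodatast, lotokiw → lotokiwast) add -ast.
The other pattern: stems with 1 vowel insert -ak- after the first vowel.
So falorsen → falorsenast.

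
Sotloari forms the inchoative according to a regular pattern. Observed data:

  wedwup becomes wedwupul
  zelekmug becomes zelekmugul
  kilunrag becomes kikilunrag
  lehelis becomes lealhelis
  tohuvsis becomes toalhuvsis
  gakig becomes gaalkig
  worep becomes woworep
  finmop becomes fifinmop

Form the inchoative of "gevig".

gealvig

gakig and zelekmug both end in -g yet inflect differently (gaalkig, zelekmugul), so the final letter is not what conditions the rule; the last vowel is.
"gevig" has last vowel 'i'. The stems whose last vowel is 'i' (tohuvsis → toalhuvsis, gakig → gaalkig, lehelis → lealhelis) insert -al- after the first vowel.
The other patterns: stems whose last vowel is 'u' add -ul; stems whose last vowel is 'a', 'e' or 'o' repeat the first consonant+vowel as a prefix.
So gevig → gealvig.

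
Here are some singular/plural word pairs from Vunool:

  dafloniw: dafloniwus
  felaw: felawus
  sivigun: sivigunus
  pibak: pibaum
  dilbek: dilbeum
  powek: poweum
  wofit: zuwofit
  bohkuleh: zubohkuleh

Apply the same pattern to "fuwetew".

fuwetewus

felaw and pibak both have last vowel 'a' yet inflect differently (felawus, pibaum), so the last vowel is not what conditions the rule; the final letter is.
"fuwetew" ends in -w. The stems ending in -w (dafloniw → dafloniwus, felaw → felawus) add -us.
The other patterns: stems ending in -k drop the final letter and add -um; stems ending in -h or -t add the prefix zu-.
So fuwetew → fuwetewus.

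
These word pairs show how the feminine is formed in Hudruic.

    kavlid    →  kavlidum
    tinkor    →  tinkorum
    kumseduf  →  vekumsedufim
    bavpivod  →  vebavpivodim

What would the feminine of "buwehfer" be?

"buwehfer" has 3 vowels. The stems with 3 vowels (kumseduf → vekumsedufim, bavpivod → vebavpivodim) add ve- … -im around the stem.
The other pattern: stems with 2 vowels add -um.
So buwehfer → vebuwehferim.

vebuwehferim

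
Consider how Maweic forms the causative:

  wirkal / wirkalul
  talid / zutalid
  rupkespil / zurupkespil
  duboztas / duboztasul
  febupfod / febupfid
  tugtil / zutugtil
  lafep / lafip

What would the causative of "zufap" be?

zufapul

rupkespil and wirkal both end in -l yet inflect differently (zurupkespil, wirkalul), so the final letter is not what conditions the rule; the last vowel is.
"zufap" has last vowel 'a'. The stems whose last vowel is 'a' (wirkal → wirkalul, duboztas → duboztasul) add -ul.
The other patterns: stems whose last vowel is 'i' add the prefix zu-; stems whose last vowel is 'e' or 'o' change the last vowel to 'i'.
So zufap → zufapul.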